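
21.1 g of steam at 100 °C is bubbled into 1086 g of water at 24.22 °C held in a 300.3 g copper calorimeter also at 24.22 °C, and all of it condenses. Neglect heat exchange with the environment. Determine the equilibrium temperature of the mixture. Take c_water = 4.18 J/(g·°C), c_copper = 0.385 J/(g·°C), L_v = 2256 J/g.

Setting the total heat transfer to zero:
steam→water at 100 °C releases m L_v = 21.1·2256 = 47602; condensate cools 100→T: 21.1·4.18·(T − 100) = 88.2(T − 100); water warms: 1086·4.18·(T − 24.22) = 4539.5(T − 24.22); copper cup: 300.3·0.385·(T − 24.22) = 115.62(T − 24.22)
4743.3 T = 47602 + 8819.8 + 112746 = 169168
T ≈ 35.66 °C — below 100 °C, confirming all the steam condensed.

T_f ≈ 35.7 °C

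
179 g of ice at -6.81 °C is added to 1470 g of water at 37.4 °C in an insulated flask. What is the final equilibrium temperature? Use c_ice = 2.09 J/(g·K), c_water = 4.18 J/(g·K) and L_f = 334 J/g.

Heat gained plus heat lost sum to zero:
ice -6.81→0 °C: 179·2.09·6.81 = 2547.7
  melt ice: 179·334 = 59786
  meltwater 0→T: 179·4.18·T = 748.22 T
  water cools: 1470·4.18·(T − 37.4) = 6144.6(T − 37.4)
6892.8 T = 229808 − 62334 = 167474
T ≈ 24.30 °C. Since T > 0 °C, the all-ice-melts assumption holds.

T_f ≈ 24.3 °C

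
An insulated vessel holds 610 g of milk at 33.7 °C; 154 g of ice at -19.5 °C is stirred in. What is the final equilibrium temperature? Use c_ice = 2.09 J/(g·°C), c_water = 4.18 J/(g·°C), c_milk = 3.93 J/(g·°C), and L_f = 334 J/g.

T_f ≈ 7.6 °C

Energy conservation, ΣQ = 0:
ice -19.5→0 °C: 154×2.09×19.5 = 6276.3
  fusion: m_ice L_f = 154×334 = 51436
  meltwater 0→T: 154×4.18×T = 643.72 T
  milk cools: 610×3.93×(T − 33.7) = 2397.3(T − 33.7)
3041 T = 80789 − 57712 = 23077
T ≈ 7.59 °C. Since T > 0 °C, the all-ice-melts assumption holds.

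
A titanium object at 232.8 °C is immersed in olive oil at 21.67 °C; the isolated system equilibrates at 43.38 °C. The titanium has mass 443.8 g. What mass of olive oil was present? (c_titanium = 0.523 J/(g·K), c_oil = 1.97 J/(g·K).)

m ≈ 1030 g

|Q_titanium| = |Q_oil|:
443.8·0.523·(232.8 − 43.38) = m·1.97·(43.38 − 21.67)
42.77 m = 43966  ⇒  m ≈ 1028 g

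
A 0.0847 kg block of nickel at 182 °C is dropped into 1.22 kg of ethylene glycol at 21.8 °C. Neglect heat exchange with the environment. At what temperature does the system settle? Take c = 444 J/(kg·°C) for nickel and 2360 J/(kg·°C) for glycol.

Conservation of energy gives ΣQ = 0:
0.0847·444·(T − 182) + 1.22·2360·(T − 21.8) = 0
37.61(T − 182) + 2879.2(T − 21.8) = 0
2916.8 T = 69611
T = 69611/2916.8 ≈ 23.87 °C

T_f ≈ 23.9 °C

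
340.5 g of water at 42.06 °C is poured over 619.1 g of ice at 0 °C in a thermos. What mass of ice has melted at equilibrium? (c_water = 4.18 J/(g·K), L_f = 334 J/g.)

Cooling the water to 0 °C releases 340.5·4.18·42.06 = 59864 J.
To melt every bit of ice: 619.1·334 = 206779 J.
59864 J < 206779 J, so only part of the ice melts and the system sits at 0 °C.
m_melt = 59864 / L_f = 179.2 g.

m_melted ≈ 179 g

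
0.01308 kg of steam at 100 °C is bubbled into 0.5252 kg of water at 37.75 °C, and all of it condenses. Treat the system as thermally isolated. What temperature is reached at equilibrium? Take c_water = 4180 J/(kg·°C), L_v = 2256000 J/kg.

Heat gained plus heat lost sum to zero:
steam→water at 100 °C releases m L_v = 0.01308×2256000 = 29508
  condensed water 100 °C→T: 54.67(T − 100)
  original water: 2195.3(T − 37.75)
2250 T = 29508 + 5467.4 + 82874 = 117850
T ≈ 52.38 °C, under the boiling point, so the assumption holds.

T_f ≈ 52.4 °C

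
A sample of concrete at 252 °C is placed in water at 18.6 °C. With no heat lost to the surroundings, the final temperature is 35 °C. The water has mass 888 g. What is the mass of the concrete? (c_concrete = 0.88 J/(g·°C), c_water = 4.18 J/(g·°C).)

Heat lost by the concrete = heat gained by the water:
m·0.88·(252 − 35) = 888·4.18·(35 − 18.6)
190.96 m = 60874  ⇒  m ≈ 318.8 g

m ≈ 319 g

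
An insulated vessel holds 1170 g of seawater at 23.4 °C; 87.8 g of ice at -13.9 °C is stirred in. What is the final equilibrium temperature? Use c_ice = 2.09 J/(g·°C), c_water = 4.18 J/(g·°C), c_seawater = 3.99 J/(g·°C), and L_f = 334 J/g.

T_f ≈ 15.4 °C

Let T be the final temperature. ΣQ_i = 0:
ice -13.9→0 °C: 87.8·2.09·13.9 = 2550.7; melt ice: 87.8·334 = 29325; warm the meltwater: 367 T; seawater: 4668.3(T − 23.4)
5035.3 T = 109238 − 31876 = 77362
T ≈ 15.36 °C (positive, so assuming full melt was valid).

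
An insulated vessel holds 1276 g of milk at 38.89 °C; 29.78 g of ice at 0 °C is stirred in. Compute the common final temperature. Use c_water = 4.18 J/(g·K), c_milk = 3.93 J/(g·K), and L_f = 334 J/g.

T_f ≈ 36.0 °C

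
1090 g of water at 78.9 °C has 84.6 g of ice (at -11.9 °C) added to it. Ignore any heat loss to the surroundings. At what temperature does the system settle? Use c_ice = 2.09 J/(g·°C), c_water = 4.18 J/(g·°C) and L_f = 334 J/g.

Energy balance with sensible and latent terms:
ice -11.9→0 °C: 84.6×2.09×11.9 = 2104.1; fusion: m_ice L_f = 84.6×334 = 28256; meltwater 0→T: 84.6×4.18×T = 353.63 T; water cools: 1090×4.18×(T − 78.9) = 4556.2(T − 78.9)
4909.8 T = 359484 − 30360 = 329124
T ≈ 67.03 °C. Since T > 0 °C, the all-ice-melts assumption holds.

T_f ≈ 67.0 °C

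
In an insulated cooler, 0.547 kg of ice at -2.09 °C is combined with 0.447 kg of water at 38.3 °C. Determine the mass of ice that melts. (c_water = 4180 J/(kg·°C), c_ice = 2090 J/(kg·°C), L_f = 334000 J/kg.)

m_melted ≈ 0.207 kg

Water can give up m c ΔT = 0.447×4180×38.3 = 71562 J before reaching 0 °C.
Of that, 0.547×2090×2.09 = 2389.4 J goes to bring the ice to 0 °C, leaving 69173 J.
Melting all 0.547 kg of ice would need 0.547×334000 = 182698 J.
69173 J < 182698 J, so only part of the ice melts and the system sits at 0 °C.
m_melt = 69173 / L_f = 0.2071 kg.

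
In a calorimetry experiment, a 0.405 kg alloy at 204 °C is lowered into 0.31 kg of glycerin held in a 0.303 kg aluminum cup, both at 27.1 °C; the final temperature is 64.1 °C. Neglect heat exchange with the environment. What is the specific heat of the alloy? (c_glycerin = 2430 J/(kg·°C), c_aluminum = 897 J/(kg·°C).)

c ≈ 669 J/(kg·°C)

Energy conservation, ΣQ = 0:
0.405×c×(64.1 − 204) + 0.31×2430×(64.1 − 27.1) + 0.303×897×(64.1 − 27.1) = 0
-56.66 c = -37928
c = -37928/-56.66 ≈ 669.4 J/(kg·°C)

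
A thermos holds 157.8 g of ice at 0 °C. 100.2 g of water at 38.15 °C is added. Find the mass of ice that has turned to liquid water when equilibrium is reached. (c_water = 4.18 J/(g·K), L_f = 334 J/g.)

m_melted ≈ 47.8 g

Cooling the water to 0 °C releases 100.2·4.18·38.15 = 15979 J.
Fully melting the ice requires m_ice L_f = 157.8·334 = 52705 J.
15979 J < 52705 J, so only part of the ice melts and the system sits at 0 °C.
Mass melted = 15979/334 ≈ 47.84 g.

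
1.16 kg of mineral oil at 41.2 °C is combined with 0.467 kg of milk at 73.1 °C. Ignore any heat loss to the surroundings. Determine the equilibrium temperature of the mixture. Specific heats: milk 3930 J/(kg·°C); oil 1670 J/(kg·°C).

|Q_milk| = |Q_oil|:
0.467×3930×(73.1 − T) = 1.16×1670×(T − 41.2)
1835.3(73.1 − T) = 1937.2(T − 41.2)
3772.5 T = 213974  ⇒  T ≈ 56.72 °C

T_f ≈ 56.7 °C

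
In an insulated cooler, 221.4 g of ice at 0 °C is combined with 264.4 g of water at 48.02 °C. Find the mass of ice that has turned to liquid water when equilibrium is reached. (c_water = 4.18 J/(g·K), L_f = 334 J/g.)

m_melted ≈ 159 g

Heat available from the water dropping to 0 °C: 264.4×4.18×48.02 = 53071 J.
To melt every bit of ice: 221.4×334 = 73948 J.
Since 53071 < 73948 J, not all the ice melts; equilibrium is at 0 °C.
m_melt = 53071 / L_f = 158.9 g.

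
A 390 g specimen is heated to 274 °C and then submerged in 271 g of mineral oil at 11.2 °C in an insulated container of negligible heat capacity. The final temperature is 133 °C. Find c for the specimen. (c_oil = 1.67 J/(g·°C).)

c ≈ 1 J/(g·°C)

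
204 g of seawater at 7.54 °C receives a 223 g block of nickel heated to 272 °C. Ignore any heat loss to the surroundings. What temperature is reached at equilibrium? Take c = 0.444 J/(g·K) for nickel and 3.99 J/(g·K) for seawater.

Conservation of energy gives ΣQ = 0:
223*0.444*(T − 272) + 204*3.99*(T − 7.54) = 0
(99.01 + 813.96) T = 99.01*272 + 813.96*7.54
T ≈ 36.22 °C

T_f ≈ 36.2 °C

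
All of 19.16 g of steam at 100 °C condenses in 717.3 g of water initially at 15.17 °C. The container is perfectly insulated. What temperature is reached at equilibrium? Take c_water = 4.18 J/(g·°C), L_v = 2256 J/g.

T_f ≈ 31.4 °C

Let T be the final temperature. ΣQ_i = 0:
steam→water at 100 °C releases m L_v = 19.16×2256 = 43225
  condensed water 100 °C→T: 80.09(T − 100)
  water warms: 717.3×4.18×(T − 15.17) = 2998.3(T − 15.17)
3078.4 T = 43225 + 8008.9 + 45484 = 96718
T ≈ 31.42 °C, under the boiling point, so the assumption holds.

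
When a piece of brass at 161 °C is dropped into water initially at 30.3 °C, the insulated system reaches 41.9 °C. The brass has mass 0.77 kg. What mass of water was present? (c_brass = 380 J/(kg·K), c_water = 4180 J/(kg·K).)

m ≈ 0.719 kg

|Q_brass| = |Q_water|:
0.77×380×(161 − 41.9) = m×4180×(41.9 − 30.3)
48488 m = 34849  ⇒  m ≈ 0.7187 kg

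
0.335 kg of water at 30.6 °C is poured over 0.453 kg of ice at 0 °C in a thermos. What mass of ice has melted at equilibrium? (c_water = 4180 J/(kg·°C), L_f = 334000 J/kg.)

m_melted ≈ 0.128 kg

Heat available from the water dropping to 0 °C: 0.335·4180·30.6 = 42849 J.
To melt every bit of ice: 0.453·334000 = 151302 J.
42849 J < 151302 J, so only part of the ice melts and the system sits at 0 °C.
Mass melted = 42849/334000 ≈ 0.1283 kg.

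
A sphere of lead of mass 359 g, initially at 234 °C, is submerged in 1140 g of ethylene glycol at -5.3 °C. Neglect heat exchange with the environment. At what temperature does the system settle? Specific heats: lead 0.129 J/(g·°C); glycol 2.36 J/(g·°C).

Taking heat into each body as positive, Σ m c ΔT = 0:
359×0.129×(T − 234) + 1140×2.36×(T − (-5.3)) = 0
46.31(T − 234) + 2690.4(T − (-5.3)) = 0
2736.7 T = -3422.3
T ≈ -1.25 °C

T_f ≈ -1.3 °C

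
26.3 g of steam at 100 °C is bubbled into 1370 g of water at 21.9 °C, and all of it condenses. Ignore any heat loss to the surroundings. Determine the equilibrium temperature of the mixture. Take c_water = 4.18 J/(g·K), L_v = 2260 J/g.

T_f ≈ 33.6 °C

Conservation of energy gives ΣQ = 0:
latent heat released on condensation: 26.3·2260 = 59438; condensed water 100 °C→T: 109.93(T − 100); water warms: 1370·4.18·(T − 21.9) = 5726.6(T − 21.9)
5836.5 T = 59438 + 10993 + 125413 = 195844
T ≈ 33.55 °C — below 100 °C, confirming all the steam condensed.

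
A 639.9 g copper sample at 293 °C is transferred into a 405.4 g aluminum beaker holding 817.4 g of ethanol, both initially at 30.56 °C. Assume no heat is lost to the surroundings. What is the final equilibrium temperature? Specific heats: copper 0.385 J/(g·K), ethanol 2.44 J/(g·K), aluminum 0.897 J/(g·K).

T_f ≈ 55.4 °C

Heat gained plus heat lost sum to zero:
639.9·0.385·(T − 293) + 817.4·2.44·(T − 30.56) + 405.4·0.897·(T − 30.56) = 0
246.36(T − 293) + 1994.5(T − 30.56) + 363.64(T − 30.56) = 0
(246.36 + 1994.5 + 363.64) T = 246.36·293 + 1994.5·30.56 + 363.64·30.56
T ≈ 55.38 °C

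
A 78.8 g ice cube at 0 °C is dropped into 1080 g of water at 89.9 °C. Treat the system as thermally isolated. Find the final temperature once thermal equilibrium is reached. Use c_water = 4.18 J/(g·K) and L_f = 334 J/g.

T_f ≈ 78.4 °C

Heat gained plus heat lost sum to zero:
melt ice: 78.8·334 = 26319; warm the meltwater: 329.38 T; water cools: 1080·4.18·(T − 89.9) = 4514.4(T − 89.9)
4843.8 T = 405845 − 26319 = 379525
T ≈ 78.35 °C — above 0 °C, consistent with complete melting.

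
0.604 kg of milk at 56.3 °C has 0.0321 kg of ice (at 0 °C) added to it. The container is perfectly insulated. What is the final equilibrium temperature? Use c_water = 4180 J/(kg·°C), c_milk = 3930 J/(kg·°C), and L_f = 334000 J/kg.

T_f ≈ 49.0 °C

Setting the total heat transfer to zero:
melt ice: 0.0321×334000 = 10721
  meltwater 0→T: 0.0321×4180×T = 134.18 T
  milk cools: 0.604×3930×(T − 56.3) = 2373.7(T − 56.3)
2507.9 T = 133640 − 10721 = 122919
T ≈ 49.01 °C (positive, so assuming full melt was valid).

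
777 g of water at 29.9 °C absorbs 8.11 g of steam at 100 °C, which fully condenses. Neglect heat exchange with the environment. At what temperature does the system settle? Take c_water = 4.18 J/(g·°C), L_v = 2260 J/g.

T_f ≈ 36.2 °C

Net heat exchanged in the isolated system is zero:
condense steam: −8.11×2260 = −18329; condensed water 100 °C→T: 33.9(T − 100); water warms: 777×4.18×(T − 29.9) = 3247.9(T − 29.9)
3281.8 T = 18329 + 3390 + 97111 = 118830
T ≈ 36.21 °C (< 100 °C, so full condensation is consistent).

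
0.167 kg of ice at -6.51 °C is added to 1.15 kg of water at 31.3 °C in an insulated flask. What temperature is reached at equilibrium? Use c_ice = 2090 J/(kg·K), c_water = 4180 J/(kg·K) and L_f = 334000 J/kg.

T_f ≈ 16.8 °C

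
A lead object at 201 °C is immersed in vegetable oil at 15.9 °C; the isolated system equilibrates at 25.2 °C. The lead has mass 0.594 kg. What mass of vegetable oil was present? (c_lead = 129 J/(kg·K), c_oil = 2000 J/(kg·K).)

Heat lost by the lead = heat gained by the oil:
0.594·129·(201 − 25.2) = m·2000·(25.2 − 15.9)
18600 m = 13471  ⇒  m ≈ 0.7242 kg

m ≈ 0.724 kg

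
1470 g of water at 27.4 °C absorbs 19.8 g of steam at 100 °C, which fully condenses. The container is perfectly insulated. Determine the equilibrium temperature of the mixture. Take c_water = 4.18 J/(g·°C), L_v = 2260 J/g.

Heat gained plus heat lost sum to zero:
latent heat released on condensation: 19.8·2260 = 44748
  condensed water 100 °C→T: 82.76(T − 100)
  water warms: 1470·4.18·(T − 27.4) = 6144.6(T − 27.4)
6227.4 T = 44748 + 8276.4 + 168362 = 221386
T ≈ 35.55 °C — below 100 °C, confirming all the steam condensed.

T_f ≈ 35.6 °C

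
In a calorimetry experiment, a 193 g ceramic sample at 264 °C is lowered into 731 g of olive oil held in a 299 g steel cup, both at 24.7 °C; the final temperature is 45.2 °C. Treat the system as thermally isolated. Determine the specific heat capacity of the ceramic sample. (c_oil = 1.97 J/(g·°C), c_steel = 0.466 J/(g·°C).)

c ≈ 0.767 J/(g·°C)

Let T be the final temperature. ΣQ_i = 0:
193×c×(45.2 − 264) + 731×1.97×(45.2 − 24.7) + 299×0.466×(45.2 − 24.7) = 0
-42228 c = -32378
c = -32378/-42228 ≈ 0.7667 J/(g·°C)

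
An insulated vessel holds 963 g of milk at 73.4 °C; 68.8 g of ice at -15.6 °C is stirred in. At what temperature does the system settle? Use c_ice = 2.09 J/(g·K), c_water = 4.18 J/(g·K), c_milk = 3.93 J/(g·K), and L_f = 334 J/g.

Let T be the final temperature. ΣQ_i = 0:
warm ice to 0 °C: 68.8·2.09·(0 − (-15.6)) = 2243.2
  melt ice: 68.8·334 = 22979
  meltwater 0→T: 68.8·4.18·T = 287.58 T
  milk: 3784.6(T − 73.4)
4072.2 T = 277789 − 25222 = 252567
T ≈ 62.02 °C — above 0 °C, consistent with complete melting.

T_f ≈ 62.0 °C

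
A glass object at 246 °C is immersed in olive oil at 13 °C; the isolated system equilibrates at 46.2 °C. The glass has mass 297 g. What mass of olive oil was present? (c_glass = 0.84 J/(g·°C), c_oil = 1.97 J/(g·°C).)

m ≈ 762 g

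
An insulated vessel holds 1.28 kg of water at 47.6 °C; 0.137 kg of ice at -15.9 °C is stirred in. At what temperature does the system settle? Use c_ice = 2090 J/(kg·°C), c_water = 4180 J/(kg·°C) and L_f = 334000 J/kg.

Sum of m c ΔT and latent-heat terms is zero:
warm ice to 0 °C: 0.137·2090·(0 − (-15.9)) = 4552.6; fusion: m_ice L_f = 0.137·334000 = 45758; warm the meltwater: 572.66 T; water: 5350.4(T − 47.6)
5923.1 T = 254679 − 50311 = 204368
T ≈ 34.50 °C (positive, so assuming full melt was valid).

T_f ≈ 34.5 °C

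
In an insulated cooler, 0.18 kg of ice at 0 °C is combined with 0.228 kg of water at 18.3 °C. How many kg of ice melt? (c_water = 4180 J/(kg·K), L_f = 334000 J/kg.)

m_melted ≈ 0.0522 kg

Water can give up m c ΔT = 0.228×4180×18.3 = 17441 J before reaching 0 °C.
Melting all 0.18 kg of ice would need 0.18×334000 = 60120 J.
That's not enough to melt it all — equilibrium is at 0 °C with ice remaining.
Mass melted = 17441/334000 ≈ 0.05222 kg.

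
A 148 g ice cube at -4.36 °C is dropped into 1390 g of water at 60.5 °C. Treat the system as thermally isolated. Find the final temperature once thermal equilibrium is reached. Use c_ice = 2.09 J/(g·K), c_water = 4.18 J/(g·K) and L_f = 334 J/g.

T_f ≈ 46.8 °C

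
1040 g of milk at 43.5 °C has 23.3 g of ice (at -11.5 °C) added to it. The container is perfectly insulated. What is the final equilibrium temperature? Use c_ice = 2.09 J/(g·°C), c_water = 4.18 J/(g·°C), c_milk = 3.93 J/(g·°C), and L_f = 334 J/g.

T_f ≈ 40.5 °C

Setting the total heat transfer to zero:
ice -11.5→0 °C: 23.3·2.09·11.5 = 560.02
  latent heat to melt: 23.3·334 = 7782.2
  warm the meltwater: 97.39 T
  milk cools: 1040·3.93·(T − 43.5) = 4087.2(T − 43.5)
4184.6 T = 177793 − 8342.2 = 169451
T ≈ 40.49 °C (positive, so assuming full melt was valid).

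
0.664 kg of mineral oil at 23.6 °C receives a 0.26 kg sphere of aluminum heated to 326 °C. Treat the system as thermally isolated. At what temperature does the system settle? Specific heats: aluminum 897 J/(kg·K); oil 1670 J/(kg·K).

T_f ≈ 76.1 °C

T_f = Σ m_i c_i T_i / Σ m_i c_i:
T_f = (233.22*326 + 1108.9*23.6) / (233.22 + 1108.9)
    = 102199 / 1342.1 ≈ 76.15 °C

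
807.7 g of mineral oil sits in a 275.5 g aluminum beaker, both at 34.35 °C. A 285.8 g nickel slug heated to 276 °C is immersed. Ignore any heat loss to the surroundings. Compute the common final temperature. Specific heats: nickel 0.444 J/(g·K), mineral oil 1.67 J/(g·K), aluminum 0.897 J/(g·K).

T_f ≈ 52.1 °C

Taking heat into each body as positive, Σ m c ΔT = 0:
285.8*0.444*(T − 276) + 807.7*1.67*(T − 34.35) + 275.5*0.897*(T − 34.35) = 0
126.9(T − 276) + 1348.9(T − 34.35) + 247.12(T − 34.35) = 0
(126.9 + 1348.9 + 247.12) T = 126.9*276 + 1348.9*34.35 + 247.12*34.35
T ≈ 52.15 °C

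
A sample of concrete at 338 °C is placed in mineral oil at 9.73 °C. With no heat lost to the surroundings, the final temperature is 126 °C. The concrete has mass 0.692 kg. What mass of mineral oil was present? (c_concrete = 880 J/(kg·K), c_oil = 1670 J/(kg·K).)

m ≈ 0.665 kg

Setting the total heat transfer to zero:
0.692×880×(126 − 338) + m×1670×(126 − 9.73) = 0
194171 m = 129100
m = 129100/194171 ≈ 0.6649 kg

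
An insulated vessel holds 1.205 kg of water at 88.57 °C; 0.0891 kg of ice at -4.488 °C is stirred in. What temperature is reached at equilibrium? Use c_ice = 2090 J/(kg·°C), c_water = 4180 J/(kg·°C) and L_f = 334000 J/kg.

Heat gained plus heat lost sum to zero:
warm ice to 0 °C: 0.0891×2090×(0 − (-4.488)) = 835.75
  fusion: m_ice L_f = 0.0891×334000 = 29759
  meltwater 0→T: 0.0891×4180×T = 372.44 T
  water cools: 1.205×4180×(T − 88.57) = 5036.9(T − 88.57)
5409.3 T = 446118 − 30595 = 415523
T ≈ 76.82 °C. Since T > 0 °C, the all-ice-melts assumption holds.

T_f ≈ 76.8 °C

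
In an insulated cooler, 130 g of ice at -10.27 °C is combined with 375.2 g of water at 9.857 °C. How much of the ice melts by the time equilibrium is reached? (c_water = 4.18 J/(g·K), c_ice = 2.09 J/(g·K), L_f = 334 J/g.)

m_melted ≈ 37.9 g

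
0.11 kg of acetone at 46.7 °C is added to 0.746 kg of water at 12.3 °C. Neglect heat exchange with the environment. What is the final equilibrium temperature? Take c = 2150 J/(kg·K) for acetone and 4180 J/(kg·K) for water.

T_f ≈ 14.7 °C

|Q_acetone| = |Q_water|:
0.11·2150·(46.7 − T) = 0.746·4180·(T − 12.3)
236.5(46.7 − T) = 3118.3(T − 12.3)
3354.8 T = 49399  ⇒  T ≈ 14.73 °C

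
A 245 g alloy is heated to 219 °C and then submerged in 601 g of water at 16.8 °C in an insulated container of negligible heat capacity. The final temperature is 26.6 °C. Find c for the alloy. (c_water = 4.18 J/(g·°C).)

Net heat exchanged in the isolated system is zero:
245·c·(26.6 − 219) + 601·4.18·(26.6 − 16.8) = 0
-47138 c = -24619
c = -24619/-47138 ≈ 0.5223 J/(g·°C)

c ≈ 0.522 J/(g·°C)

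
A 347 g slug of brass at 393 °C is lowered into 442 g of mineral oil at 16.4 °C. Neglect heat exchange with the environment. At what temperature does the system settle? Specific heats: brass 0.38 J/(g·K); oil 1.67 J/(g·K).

Heat gained plus heat lost sum to zero:
347*0.38*(T − 393) + 442*1.67*(T − 16.4) = 0
131.86(T − 393) + 738.14(T − 16.4) = 0
870 T = 63926
T = 63926 / 870 = 73.5 °C

T_f ≈ 73.5 °C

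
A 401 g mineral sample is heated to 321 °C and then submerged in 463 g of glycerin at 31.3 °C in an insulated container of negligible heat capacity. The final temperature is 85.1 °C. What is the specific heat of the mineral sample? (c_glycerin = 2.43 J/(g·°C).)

m_s c (T_s − T_f) = m_glycerin c_glycerin (T_f − T_0):
401·c·(321 − 85.1) = 463·2.43·(85.1 − 31.3)
94596 c = 60530  ⇒  c ≈ 0.6399 J/(g·°C)

c ≈ 0.64 J/(g·°C)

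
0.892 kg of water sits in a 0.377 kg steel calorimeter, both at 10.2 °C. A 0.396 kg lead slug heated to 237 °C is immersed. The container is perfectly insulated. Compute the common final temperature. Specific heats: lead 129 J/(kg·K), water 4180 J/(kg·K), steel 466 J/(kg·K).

T_f ≈ 13.1 °C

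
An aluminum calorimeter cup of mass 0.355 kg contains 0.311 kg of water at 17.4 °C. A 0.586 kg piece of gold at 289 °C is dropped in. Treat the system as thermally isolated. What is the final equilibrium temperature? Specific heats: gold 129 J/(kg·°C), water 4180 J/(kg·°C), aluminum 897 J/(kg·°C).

T_f ≈ 29.5 °C

Net heat exchanged in the isolated system is zero:
0.586·129·(T − 289) + 0.311·4180·(T − 17.4) + 0.355·897·(T − 17.4) = 0
75.59(T − 289) + 1300(T − 17.4) + 318.44(T − 17.4) = 0
(75.59 + 1300 + 318.44) T = 75.59·289 + 1300·17.4 + 318.44·17.4
T = 50007/1694 ≈ 29.52 °C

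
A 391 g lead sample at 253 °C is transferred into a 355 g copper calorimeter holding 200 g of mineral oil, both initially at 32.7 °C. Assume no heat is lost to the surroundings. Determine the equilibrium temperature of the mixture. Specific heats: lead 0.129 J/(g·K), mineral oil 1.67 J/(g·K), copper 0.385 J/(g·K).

Conservation of energy gives ΣQ = 0:
391·0.129·(T − 253) + 200·1.67·(T − 32.7) + 355·0.385·(T − 32.7) = 0
50.44(T − 253) + 334(T − 32.7) + 136.68(T − 32.7) = 0
(50.44 + 334 + 136.68) T = 50.44·253 + 334·32.7 + 136.68·32.7
T ≈ 54.02 °C

T_f ≈ 54.0 °C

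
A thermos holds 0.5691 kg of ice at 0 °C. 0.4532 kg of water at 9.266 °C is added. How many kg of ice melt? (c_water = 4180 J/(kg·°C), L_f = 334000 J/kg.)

m_melted ≈ 0.0526 kg

Heat available from the water dropping to 0 °C: 0.4532·4180·9.266 = 17553 J.
Fully melting the ice requires m_ice L_f = 0.5691·334000 = 190079 J.
Since 17553 < 190079 J, not all the ice melts; equilibrium is at 0 °C.
Mass melted = 17553/334000 ≈ 0.05255 kg.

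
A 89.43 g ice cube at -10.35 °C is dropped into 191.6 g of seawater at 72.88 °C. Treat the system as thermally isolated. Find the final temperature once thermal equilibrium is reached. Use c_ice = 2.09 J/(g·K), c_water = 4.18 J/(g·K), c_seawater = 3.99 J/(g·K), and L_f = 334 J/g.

Net heat exchanged in the isolated system is zero:
warm ice to 0 °C: 89.43·2.09·(0 − (-10.35)) = 1934.5; latent heat to melt: 89.43·334 = 29870; meltwater 0→T: 89.43·4.18·T = 373.82 T; seawater: 764.48(T − 72.88)
1138.3 T = 55716 − 31804 = 23911
T ≈ 21.01 °C — above 0 °C, consistent with complete melting.

T_f ≈ 21.0 °C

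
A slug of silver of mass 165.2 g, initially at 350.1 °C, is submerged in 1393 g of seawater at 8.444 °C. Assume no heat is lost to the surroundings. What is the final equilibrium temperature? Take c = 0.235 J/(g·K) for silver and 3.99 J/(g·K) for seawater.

Heat gained plus heat lost sum to zero:
165.2·0.235·(T − 350.1) + 1393·3.99·(T − 8.444) = 0
38.82(T − 350.1) + 5558.1(T − 8.444) = 0
5596.9 T = 60524
T ≈ 10.81 °C

T_f ≈ 10.8 °C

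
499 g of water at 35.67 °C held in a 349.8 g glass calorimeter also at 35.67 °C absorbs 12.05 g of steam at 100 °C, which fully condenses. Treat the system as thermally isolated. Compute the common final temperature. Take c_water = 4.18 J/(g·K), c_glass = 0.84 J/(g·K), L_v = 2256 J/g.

Let T be the final temperature. ΣQ_i = 0:
steam→water at 100 °C releases m L_v = 12.05·2256 = 27185; condensed water 100 °C→T: 50.37(T − 100); original water: 2085.8(T − 35.67); glass cup: 349.8·0.84·(T − 35.67) = 293.83(T − 35.67)
2430 T = 27185 + 5036.9 + 84882 = 117104
T ≈ 48.19 °C, under the boiling point, so the assumption holds.

T_f ≈ 48.2 °C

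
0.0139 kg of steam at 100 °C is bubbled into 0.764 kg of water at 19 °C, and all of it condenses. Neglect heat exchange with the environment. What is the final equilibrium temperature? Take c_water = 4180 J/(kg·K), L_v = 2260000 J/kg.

T_f ≈ 30.1 °C

Sum of m c ΔT and latent-heat terms is zero:
steam→water at 100 °C releases m L_v = 0.0139×2260000 = 31414; condensed water 100 °C→T: 58.1(T − 100); water warms: 0.764×4180×(T − 19) = 3193.5(T − 19)
3251.6 T = 31414 + 5810.2 + 60677 = 97901
T ≈ 30.11 °C — below 100 °C, confirming all the steam condensed.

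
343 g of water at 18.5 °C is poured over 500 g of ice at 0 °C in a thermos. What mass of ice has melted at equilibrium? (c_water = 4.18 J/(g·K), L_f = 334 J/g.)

m_melted ≈ 79.4 g

Cooling the water to 0 °C releases 343·4.18·18.5 = 26524 J.
Fully melting the ice requires m_ice L_f = 500·334 = 167000 J.
That's not enough to melt it all — equilibrium is at 0 °C with ice remaining.
Mass melted = 26524/334 ≈ 79.41 g.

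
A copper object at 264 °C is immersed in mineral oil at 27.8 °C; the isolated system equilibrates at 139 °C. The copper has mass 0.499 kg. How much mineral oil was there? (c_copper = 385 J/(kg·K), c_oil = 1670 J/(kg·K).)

m ≈ 0.129 kg

|Q_copper| = |Q_oil|:
0.499·385·(264 − 139) = m·1670·(139 − 27.8)
185704 m = 24014  ⇒  m ≈ 0.1293 kg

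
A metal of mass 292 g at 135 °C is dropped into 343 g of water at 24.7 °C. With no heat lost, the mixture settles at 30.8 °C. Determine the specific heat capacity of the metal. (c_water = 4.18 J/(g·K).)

Let T be the final temperature. ΣQ_i = 0:
292×c×(30.8 − 135) + 343×4.18×(30.8 − 24.7) = 0
-30426 c = -8745.8
c = -8745.8/-30426 ≈ 0.2874 J/(g·K)

c ≈ 0.287 J/(g·K)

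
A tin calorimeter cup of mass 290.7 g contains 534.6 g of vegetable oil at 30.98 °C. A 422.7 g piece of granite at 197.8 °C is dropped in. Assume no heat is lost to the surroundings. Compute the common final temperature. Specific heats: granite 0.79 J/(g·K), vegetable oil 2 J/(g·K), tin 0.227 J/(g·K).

Net heat exchanged in the isolated system is zero:
422.7·0.79·(T − 197.8) + 534.6·2·(T − 30.98) + 290.7·0.227·(T − 30.98) = 0
333.93(T − 197.8) + 1069.2(T − 30.98) + 65.99(T − 30.98) = 0
1469.1 T = 101220
T = 101220/1469.1 ≈ 68.90 °C

T_f ≈ 68.9 °C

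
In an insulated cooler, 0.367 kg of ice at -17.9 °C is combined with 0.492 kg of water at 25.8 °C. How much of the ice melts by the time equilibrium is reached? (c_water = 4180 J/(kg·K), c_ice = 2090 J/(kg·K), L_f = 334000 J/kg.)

Water can give up m c ΔT = 0.492×4180×25.8 = 53059 J before reaching 0 °C.
Of that, 0.367×2090×17.9 = 13730 J goes to bring the ice to 0 °C, leaving 39329 J.
To melt every bit of ice: 0.367×334000 = 122578 J.
That's not enough to melt it all — equilibrium is at 0 °C with ice remaining.
Mass melted = 39329/334000 ≈ 0.1178 kg.

m_melted ≈ 0.118 kg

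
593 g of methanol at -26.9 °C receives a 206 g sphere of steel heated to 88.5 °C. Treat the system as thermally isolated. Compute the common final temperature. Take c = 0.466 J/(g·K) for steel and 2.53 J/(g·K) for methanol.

T_f is the heat-capacity-weighted average of the initial temperatures:
T_f = (96×88.5 + 1500.3×(-26.9)) / (96 + 1500.3)
    = -31862 / 1596.3 ≈ -19.96 °C

T_f ≈ -20.0 °C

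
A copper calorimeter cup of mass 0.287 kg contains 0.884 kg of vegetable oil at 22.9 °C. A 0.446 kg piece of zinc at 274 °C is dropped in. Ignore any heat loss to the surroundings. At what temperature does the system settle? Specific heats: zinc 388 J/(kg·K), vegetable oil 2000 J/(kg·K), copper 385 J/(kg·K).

T_f is the heat-capacity-weighted average of the initial temperatures:
T_f = (173.05*274 + 1768*22.9 + 110.49*22.9) / (173.05 + 1768 + 110.49)
    = 90433 / 2051.5 ≈ 44.08 °C

T_f ≈ 44.1 °C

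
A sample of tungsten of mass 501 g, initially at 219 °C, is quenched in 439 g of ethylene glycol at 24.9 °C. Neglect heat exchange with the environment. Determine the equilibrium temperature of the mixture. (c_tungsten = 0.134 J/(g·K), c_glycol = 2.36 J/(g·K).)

T_f ≈ 36.7 °C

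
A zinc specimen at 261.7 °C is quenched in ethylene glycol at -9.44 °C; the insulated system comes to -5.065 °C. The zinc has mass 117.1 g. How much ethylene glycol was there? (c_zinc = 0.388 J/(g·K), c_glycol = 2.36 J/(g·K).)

m ≈ 1170 g

Setting the total heat transfer to zero:
117.1·0.388·(-5.065 − 261.7) + m·2.36·(-5.065 − (-9.44)) = 0
10.32 m = 12120
m = 12120/10.32 ≈ 1174 g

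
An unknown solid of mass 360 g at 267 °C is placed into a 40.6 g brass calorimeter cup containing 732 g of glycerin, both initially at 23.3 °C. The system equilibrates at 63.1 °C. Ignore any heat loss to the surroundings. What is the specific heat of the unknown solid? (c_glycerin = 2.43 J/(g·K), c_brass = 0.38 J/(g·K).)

c ≈ 0.973 J/(g·K)

Energy conservation, ΣQ = 0:
360·c·(63.1 − 267) + 732·2.43·(63.1 − 23.3) + 40.6·0.38·(63.1 − 23.3) = 0
-73404 c = -71409
c = -71409/-73404 ≈ 0.9728 J/(g·K)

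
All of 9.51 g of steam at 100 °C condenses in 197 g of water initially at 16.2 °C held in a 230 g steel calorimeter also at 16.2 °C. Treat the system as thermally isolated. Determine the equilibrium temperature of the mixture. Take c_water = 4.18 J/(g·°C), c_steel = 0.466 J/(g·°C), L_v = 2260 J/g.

Energy conservation, ΣQ = 0:
latent heat released on condensation: 9.51·2260 = 21493; condensed water 100 °C→T: 39.75(T − 100); water warms: 197·4.18·(T − 16.2) = 823.46(T − 16.2); steel cup: 230·0.466·(T − 16.2) = 107.18(T − 16.2)
970.39 T = 21493 + 3975.2 + 15076 = 40544
T ≈ 41.78 °C, under the boiling point, so the assumption holds.

T_f ≈ 41.8 °C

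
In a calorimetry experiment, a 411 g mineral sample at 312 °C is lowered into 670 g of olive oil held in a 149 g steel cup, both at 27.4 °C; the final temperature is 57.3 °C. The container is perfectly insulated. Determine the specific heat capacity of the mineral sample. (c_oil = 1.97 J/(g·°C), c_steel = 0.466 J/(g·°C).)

c ≈ 0.397 J/(g·°C)

Conservation of energy gives ΣQ = 0:
411×c×(57.3 − 312) + 670×1.97×(57.3 − 27.4) + 149×0.466×(57.3 − 27.4) = 0
-104682 c = -41541
c = -41541/-104682 ≈ 0.3968 J/(g·°C)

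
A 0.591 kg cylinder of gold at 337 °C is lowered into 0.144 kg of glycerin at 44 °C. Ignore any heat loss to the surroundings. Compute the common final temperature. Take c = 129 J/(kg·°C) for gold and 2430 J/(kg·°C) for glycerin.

Energy conservation, ΣQ = 0:
0.591·129·(T − 337) + 0.144·2430·(T − 44) = 0
426.16 T = 41089
T ≈ 96.42 °C

T_f ≈ 96.4 °C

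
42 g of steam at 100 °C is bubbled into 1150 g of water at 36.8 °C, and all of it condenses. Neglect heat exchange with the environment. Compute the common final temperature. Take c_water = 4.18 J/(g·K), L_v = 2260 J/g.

Energy conservation, ΣQ = 0:
latent heat released on condensation: 42·2260 = 94920
  condensate cools 100→T: 42·4.18·(T − 100) = 175.56(T − 100)
  original water: 4807(T − 36.8)
4982.6 T = 94920 + 17556 + 176898 = 289374
T ≈ 58.08 °C, under the boiling point, so the assumption holds.

T_f ≈ 58.1 °C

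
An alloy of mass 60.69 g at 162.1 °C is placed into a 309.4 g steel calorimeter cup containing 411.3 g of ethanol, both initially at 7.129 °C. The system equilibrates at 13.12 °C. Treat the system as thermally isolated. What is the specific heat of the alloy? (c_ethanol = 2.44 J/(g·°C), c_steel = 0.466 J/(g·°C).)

c ≈ 0.761 J/(g·°C)

Conservation of energy gives ΣQ = 0:
60.69×c×(13.12 − 162.1) + 411.3×2.44×(13.12 − 7.129) + 309.4×0.466×(13.12 − 7.129) = 0
-9041.6 c = -6876.2
c = -6876.2/-9041.6 ≈ 0.7605 J/(g·°C)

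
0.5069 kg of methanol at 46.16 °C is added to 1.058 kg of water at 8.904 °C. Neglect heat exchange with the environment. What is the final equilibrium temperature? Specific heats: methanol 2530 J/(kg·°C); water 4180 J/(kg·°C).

With ΣQ=0 the equilibrium temperature is the m·c-weighted mean:
T_f = (1282.5×46.16 + 4422.4×8.904) / (1282.5 + 4422.4)
    = 98576 / 5704.9 ≈ 17.28 °C

T_f ≈ 17.3 °C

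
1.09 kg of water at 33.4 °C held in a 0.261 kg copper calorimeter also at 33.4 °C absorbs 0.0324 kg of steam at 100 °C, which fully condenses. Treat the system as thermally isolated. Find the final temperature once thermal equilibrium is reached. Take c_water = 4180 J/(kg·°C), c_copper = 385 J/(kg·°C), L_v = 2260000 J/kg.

T_f ≈ 50.6 °C

Conservation of energy gives ΣQ = 0:
condense steam: −0.0324·2260000 = −73224
  condensate cools 100→T: 0.0324·4180·(T − 100) = 135.43(T − 100)
  water warms: 1.09·4180·(T − 33.4) = 4556.2(T − 33.4)
  cup: 100.48(T − 33.4)
4792.1 T = 73224 + 13543 + 155533 = 242300
T ≈ 50.56 °C (< 100 °C, so full condensation is consistent).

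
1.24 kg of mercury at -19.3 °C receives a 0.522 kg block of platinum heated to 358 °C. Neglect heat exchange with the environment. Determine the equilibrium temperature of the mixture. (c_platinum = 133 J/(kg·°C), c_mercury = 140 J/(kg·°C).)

Set heat shed by the hot body equal to heat absorbed by the cold body:
0.522×133×(358 − T) = 1.24×140×(T − (-19.3))
69.43(358 − T) = 173.6(T − (-19.3))
243.03 T = 21504  ⇒  T ≈ 88.48 °C

T_f ≈ 88.5 °C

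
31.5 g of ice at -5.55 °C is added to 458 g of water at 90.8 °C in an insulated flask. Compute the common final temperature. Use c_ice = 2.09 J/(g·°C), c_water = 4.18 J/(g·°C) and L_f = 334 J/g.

Energy balance with sensible and latent terms:
warm ice to 0 °C: 31.5·2.09·(0 − (-5.55)) = 365.38
  melt ice: 31.5·334 = 10521
  warm the meltwater: 131.67 T
  water cools: 458·4.18·(T − 90.8) = 1914.4(T − 90.8)
2046.1 T = 173831 − 10886 = 162945
T ≈ 79.64 °C — above 0 °C, consistent with complete melting.

T_f ≈ 79.6 °C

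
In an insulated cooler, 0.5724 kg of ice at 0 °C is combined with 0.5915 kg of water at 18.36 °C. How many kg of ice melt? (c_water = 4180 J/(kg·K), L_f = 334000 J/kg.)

m_melted ≈ 0.136 kg

Water can give up m c ΔT = 0.5915×4180×18.36 = 45395 J before reaching 0 °C.
Fully melting the ice requires m_ice L_f = 0.5724×334000 = 191182 J.
Since 45395 < 191182 J, not all the ice melts; equilibrium is at 0 °C.
m_melt = 45395 / L_f = 0.1359 kg.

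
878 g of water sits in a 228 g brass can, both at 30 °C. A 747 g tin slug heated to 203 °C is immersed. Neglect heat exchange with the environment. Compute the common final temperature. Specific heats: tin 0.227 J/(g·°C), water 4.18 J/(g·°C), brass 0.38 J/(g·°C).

T_f ≈ 37.5 °C

Taking heat into each body as positive, Σ m c ΔT = 0:
747*0.227*(T − 203) + 878*4.18*(T − 30) + 228*0.38*(T − 30) = 0
169.57(T − 203) + 3670(T − 30) + 86.64(T − 30) = 0
(169.57 + 3670 + 86.64) T = 169.57*203 + 3670*30 + 86.64*30
T ≈ 37.47 °C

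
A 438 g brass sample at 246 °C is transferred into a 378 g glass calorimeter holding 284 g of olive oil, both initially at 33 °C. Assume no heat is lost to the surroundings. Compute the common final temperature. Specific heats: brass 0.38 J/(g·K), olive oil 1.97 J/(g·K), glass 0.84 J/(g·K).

T_f ≈ 67.0 °C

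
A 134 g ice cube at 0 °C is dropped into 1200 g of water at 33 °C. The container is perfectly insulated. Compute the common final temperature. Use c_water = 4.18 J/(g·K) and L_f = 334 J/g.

T_f ≈ 21.7 °C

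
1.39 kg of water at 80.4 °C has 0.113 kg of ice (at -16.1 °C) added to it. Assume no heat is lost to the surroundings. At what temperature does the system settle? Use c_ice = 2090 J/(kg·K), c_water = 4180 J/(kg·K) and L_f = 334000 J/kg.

Energy balance with sensible and latent terms:
warm ice to 0 °C: 0.113×2090×(0 − (-16.1)) = 3802.3
  fusion: m_ice L_f = 0.113×334000 = 37742
  meltwater 0→T: 0.113×4180×T = 472.34 T
  water cools: 1.39×4180×(T − 80.4) = 5810.2(T − 80.4)
6282.5 T = 467140 − 41544 = 425596
T ≈ 67.74 °C (positive, so assuming full melt was valid).

T_f ≈ 67.7 °C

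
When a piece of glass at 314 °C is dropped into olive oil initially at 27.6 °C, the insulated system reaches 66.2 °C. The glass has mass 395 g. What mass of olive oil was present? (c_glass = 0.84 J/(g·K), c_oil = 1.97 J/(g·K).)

m ≈ 1080 g

|Q_glass| = |Q_oil|:
395·0.84·(314 − 66.2) = m·1.97·(66.2 − 27.6)
76.04 m = 82220  ⇒  m ≈ 1081 g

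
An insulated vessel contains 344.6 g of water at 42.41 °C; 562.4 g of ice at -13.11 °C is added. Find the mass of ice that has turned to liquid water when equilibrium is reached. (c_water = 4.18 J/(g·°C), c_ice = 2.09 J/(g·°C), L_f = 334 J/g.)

Water can give up m c ΔT = 344.6×4.18×42.41 = 61089 J before reaching 0 °C.
Warming the ice to 0 °C takes 562.4×2.09×13.11 = 15410 J, leaving 45679 J for melting.
Melting all 562.4 g of ice would need 562.4×334 = 187842 J.
That's not enough to melt it all — equilibrium is at 0 °C with ice remaining.
m_melt = 45679 / L_f = 136.8 g.

m_melted ≈ 137 g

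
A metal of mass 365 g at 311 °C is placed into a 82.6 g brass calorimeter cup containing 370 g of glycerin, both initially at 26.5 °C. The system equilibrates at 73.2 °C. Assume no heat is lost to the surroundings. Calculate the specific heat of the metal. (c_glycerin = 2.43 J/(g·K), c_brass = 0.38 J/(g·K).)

Heat gained plus heat lost sum to zero:
365×c×(73.2 − 311) + 370×2.43×(73.2 − 26.5) + 82.6×0.38×(73.2 − 26.5) = 0
-86797 c = -43454
c = -43454/-86797 ≈ 0.5006 J/(g·K)

c ≈ 0.501 J/(g·K)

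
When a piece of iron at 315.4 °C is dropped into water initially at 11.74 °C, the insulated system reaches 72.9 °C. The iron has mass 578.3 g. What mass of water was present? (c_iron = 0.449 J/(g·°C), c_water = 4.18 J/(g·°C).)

Heat lost by the iron = heat gained by the water:
578.3·0.449·(315.4 − 72.9) = m·4.18·(72.9 − 11.74)
255.65 m = 62967  ⇒  m ≈ 246.3 g

m ≈ 246 g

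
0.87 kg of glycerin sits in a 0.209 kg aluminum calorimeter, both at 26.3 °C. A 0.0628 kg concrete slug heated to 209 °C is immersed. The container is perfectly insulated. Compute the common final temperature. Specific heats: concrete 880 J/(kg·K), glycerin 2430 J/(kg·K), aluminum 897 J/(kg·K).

T_f ≈ 30.6 °C

Net heat exchanged in the isolated system is zero:
0.0628·880·(T − 209) + 0.87·2430·(T − 26.3) + 0.209·897·(T − 26.3) = 0
(55.26 + 2114.1 + 187.47) T = 55.26·209 + 2114.1·26.3 + 187.47·26.3
T = 72082/2356.8 ≈ 30.58 °C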